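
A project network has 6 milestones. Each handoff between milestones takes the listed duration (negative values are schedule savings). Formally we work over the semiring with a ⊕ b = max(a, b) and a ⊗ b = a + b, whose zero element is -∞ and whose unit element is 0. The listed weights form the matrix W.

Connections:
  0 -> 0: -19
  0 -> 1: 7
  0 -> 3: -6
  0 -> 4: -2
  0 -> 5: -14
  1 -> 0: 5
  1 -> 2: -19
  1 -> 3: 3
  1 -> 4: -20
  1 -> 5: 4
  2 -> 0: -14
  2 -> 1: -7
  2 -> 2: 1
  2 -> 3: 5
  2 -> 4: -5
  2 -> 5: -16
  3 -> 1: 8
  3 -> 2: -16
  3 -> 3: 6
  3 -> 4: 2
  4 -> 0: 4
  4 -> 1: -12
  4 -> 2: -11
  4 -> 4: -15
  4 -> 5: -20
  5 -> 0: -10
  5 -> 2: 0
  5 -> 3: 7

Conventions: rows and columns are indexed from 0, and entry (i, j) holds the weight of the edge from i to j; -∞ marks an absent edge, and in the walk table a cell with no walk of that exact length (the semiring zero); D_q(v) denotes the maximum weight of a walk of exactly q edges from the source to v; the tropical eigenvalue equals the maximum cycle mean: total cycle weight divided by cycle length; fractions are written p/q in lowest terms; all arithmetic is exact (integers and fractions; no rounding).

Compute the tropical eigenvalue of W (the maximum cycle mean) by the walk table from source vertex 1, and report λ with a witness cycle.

q=0: [-∞, 0, -∞, -∞, -∞, -∞]
q=1: [5, -∞, -19, 3, -20, 4]
q=2: [-6, 12, 4, 11, 5, -9]
q=3: [17, 19, 5, 17, 13, 16]
q=4: [24, 25, 16, 23, 19, 23]
q=5: [30, 31, 23, 30, 25, 29]
q=6: [36, 38, 29, 36, 32, 35]
Optimal cycle mean attained by: cycle 1->5->3->1, total 4 + 7 + 8, length 3.
Answer: λ = 19/3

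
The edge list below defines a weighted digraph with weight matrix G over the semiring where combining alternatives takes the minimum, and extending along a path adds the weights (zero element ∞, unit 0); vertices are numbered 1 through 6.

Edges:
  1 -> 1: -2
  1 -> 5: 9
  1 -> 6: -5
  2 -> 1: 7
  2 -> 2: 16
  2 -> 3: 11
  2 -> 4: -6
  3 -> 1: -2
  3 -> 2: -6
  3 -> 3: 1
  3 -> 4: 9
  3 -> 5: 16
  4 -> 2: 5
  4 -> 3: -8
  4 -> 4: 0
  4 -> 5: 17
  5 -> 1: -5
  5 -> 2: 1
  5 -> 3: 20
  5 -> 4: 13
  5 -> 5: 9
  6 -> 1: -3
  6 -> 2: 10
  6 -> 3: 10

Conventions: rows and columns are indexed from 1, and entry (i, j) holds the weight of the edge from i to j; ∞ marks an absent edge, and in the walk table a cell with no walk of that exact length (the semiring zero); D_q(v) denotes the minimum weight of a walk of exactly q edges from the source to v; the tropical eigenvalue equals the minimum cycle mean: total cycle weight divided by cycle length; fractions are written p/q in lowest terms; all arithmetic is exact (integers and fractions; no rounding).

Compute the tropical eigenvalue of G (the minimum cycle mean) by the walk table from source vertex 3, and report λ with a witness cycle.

q=0: [∞, ∞, 0, ∞, ∞, ∞]
q=1: [-2, -6, 1, 9, 16, ∞]
q=2: [-4, -5, 1, -12, 7, -7]
q=3: [-10, -7, -20, -12, 5, -9]
q=4: [-22, -26, -20, -13, -4, -15]
q=5: [-24, -26, -21, -32, -13, -27]
q=6: [-30, -27, -40, -32, -15, -29]
Optimal cycle mean attained by: cycle 2->4->3->2, total (-6) + (-8) + (-6), length 3.
Answer: λ = -20/3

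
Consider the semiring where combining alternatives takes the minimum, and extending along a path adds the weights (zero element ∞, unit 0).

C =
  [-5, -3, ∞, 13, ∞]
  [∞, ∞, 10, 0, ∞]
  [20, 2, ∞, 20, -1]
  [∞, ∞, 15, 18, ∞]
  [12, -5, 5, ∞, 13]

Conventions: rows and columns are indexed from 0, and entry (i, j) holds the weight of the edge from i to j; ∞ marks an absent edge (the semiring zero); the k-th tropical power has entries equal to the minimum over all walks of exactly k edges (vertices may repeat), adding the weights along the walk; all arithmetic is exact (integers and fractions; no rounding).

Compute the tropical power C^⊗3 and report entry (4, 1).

C^⊗2:
  [-10, -8, 7, -3, ∞]
  [30, 12, 15, 18, 9]
  [11, -6, 4, 2, 12]
  [35, 17, 33, 35, 14]
  [7, 7, 5, -5, 4]
C^⊗3:
  [-15, -13, 2, -8, 6]
  [21, 4, 14, 12, 14]
  [6, 6, 4, -6, 3]
  [26, 9, 19, 17, 27]
  [2, -1, 9, 7, 4]
Key observation: the optimum is the walk 4->2->4->1, with weight 5 + (-1) + (-5) = -1.
Optimal value attained by: walk 4->2->4->1.
Answer: (C^⊗3)[4][1] = -1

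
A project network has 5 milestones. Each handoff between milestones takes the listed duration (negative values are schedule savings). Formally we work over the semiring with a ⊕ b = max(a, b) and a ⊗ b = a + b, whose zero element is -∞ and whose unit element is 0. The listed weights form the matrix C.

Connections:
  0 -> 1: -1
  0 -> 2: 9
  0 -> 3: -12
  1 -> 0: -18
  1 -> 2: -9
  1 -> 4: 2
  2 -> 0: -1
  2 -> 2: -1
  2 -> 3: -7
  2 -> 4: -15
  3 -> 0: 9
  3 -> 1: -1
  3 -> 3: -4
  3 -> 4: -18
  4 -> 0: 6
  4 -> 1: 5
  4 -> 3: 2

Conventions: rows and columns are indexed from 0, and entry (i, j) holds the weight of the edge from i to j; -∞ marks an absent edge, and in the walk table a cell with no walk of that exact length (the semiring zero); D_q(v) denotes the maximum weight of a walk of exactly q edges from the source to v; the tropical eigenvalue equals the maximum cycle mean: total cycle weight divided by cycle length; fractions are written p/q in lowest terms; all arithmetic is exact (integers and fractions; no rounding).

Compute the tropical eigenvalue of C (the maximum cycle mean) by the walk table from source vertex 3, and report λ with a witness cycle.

q=0: [-∞, -∞, -∞, 0, -∞]
q=1: [9, -1, -∞, -4, -18]
q=2: [5, 8, 18, -3, 1]
q=3: [17, 6, 17, 11, 10]
q=4: [20, 16, 26, 12, 8]
q=5: [25, 19, 29, 19, 18]
Optimal cycle mean attained by: cycle 0->2->0, total 9 + (-1), length 2.
Answer: λ = 4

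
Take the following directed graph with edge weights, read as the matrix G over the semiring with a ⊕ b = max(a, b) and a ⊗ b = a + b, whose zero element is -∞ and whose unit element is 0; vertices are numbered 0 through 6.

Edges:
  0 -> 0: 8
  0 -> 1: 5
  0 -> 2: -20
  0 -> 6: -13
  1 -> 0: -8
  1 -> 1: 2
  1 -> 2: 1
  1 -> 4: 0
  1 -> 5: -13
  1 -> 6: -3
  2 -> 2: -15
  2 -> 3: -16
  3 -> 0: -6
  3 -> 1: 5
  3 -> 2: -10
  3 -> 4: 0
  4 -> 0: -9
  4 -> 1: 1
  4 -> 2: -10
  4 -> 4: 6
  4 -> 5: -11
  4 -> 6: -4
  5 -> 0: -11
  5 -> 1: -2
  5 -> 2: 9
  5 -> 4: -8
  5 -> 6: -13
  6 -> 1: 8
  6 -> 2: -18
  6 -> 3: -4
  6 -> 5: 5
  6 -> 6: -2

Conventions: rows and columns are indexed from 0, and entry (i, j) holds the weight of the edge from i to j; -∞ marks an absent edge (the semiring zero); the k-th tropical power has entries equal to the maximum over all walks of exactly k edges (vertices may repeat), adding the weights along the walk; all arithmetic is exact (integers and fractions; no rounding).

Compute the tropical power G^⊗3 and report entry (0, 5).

G^⊗2:
  [16, 13, 6, -17, 5, -8, 2]
  [0, 5, 3, -7, 6, 2, -1]
  [-22, -11, -26, -31, -16, -∞, -∞]
  [2, 7, 6, -26, 6, -8, 2]
  [-1, 7, 2, -8, 12, 1, 2]
  [-3, 0, -1, -7, -2, -8, -5]
  [0, 10, 14, -6, 8, 3, 5]
G^⊗3:
  [24, 21, 14, -2, 13, 7, 10]
  [8, 7, 11, -5, 12, 4, 2]
  [-14, -9, -10, -42, -10, -24, -14]
  [10, 10, 8, -2, 12, 7, 4]
  [7, 13, 10, -2, 18, 7, 8]
  [5, 3, 1, -9, 4, 0, -3]
  [8, 13, 12, 1, 14, 10, 7]
Key observation: the optimum is the walk 0->1->6->5, with weight 5 + (-3) + 5 = 7.
Optimal value attained by: walk 0->1->6->5.
Answer: (G^⊗3)[0][5] = 7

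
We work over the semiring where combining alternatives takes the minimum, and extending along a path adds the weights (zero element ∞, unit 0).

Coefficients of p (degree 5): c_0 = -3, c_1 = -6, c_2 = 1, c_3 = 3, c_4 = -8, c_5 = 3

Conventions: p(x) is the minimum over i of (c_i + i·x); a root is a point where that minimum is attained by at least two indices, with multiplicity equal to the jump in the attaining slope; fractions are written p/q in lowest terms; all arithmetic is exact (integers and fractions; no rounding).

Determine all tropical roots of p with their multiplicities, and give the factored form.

hull edge (i=0, c=-3) to (i=1, c=-6): slope -3, span 1
hull edge (i=1, c=-6) to (i=4, c=-8): slope -2/3, span 3
hull edge (i=4, c=-8) to (i=5, c=3): slope 11, span 1
Factored form: p(x) = 3 ⊗ (x ⊕ (-11)) ⊗ (x ⊕ 2/3) ⊗ (x ⊕ 2/3) ⊗ (x ⊕ 2/3) ⊗ (x ⊕ 3)
Answer: roots = -11 (mult 1), 2/3 (mult 3), 3 (mult 1)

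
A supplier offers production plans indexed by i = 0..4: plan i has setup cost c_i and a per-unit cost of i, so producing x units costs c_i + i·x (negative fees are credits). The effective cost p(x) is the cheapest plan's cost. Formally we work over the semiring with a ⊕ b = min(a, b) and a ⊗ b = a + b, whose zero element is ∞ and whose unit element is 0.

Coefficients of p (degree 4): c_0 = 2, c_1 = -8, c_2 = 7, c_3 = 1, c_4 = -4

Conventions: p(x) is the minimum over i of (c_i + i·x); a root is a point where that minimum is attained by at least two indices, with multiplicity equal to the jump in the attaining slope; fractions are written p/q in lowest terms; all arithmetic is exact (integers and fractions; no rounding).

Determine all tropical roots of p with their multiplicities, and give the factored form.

hull edge (i=0, c=2) to (i=1, c=-8): slope -10, span 1
hull edge (i=1, c=-8) to (i=4, c=-4): slope 4/3, span 3
Factored form: p(x) = -4 ⊗ (x ⊕ (-4/3)) ⊗ (x ⊕ (-4/3)) ⊗ (x ⊕ (-4/3)) ⊗ (x ⊕ 10)
Answer: roots = -4/3 (mult 3), 10 (mult 1)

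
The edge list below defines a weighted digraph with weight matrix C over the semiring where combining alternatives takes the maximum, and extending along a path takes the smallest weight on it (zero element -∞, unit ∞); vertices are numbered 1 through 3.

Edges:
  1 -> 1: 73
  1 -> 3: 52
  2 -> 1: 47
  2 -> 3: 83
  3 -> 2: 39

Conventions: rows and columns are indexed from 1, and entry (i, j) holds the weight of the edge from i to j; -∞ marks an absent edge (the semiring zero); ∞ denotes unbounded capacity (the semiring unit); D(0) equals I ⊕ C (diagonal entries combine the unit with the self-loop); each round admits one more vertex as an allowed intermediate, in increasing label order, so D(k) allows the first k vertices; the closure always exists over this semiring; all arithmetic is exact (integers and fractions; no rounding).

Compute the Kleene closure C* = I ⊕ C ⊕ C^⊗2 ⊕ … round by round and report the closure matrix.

D(0):
  [∞, -∞, 52]
  [47, ∞, 83]
  [-∞, 39, ∞]
D(1):
  [∞, -∞, 52]
  [47, ∞, 83]
  [-∞, 39, ∞]
D(2):
  [∞, -∞, 52]
  [47, ∞, 83]
  [39, 39, ∞]
D(3):
  [∞, 39, 52]
  [47, ∞, 83]
  [39, 39, ∞]
Answer: C* = [[∞, 39, 52], [47, ∞, 83], [39, 39, ∞]]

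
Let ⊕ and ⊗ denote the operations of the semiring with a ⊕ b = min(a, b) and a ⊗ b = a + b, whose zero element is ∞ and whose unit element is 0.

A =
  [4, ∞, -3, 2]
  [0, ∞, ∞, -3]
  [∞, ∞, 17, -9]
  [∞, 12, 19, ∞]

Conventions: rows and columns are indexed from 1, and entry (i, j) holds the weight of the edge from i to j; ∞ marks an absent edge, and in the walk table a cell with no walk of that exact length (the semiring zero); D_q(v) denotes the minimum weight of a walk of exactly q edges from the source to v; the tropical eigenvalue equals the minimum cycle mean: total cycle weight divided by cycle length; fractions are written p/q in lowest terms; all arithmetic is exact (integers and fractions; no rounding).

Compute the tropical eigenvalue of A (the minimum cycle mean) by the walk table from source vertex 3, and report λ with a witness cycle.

q=0: [∞, ∞, 0, ∞]
q=1: [∞, ∞, 17, -9]
q=2: [∞, 3, 10, 8]
q=3: [3, 20, 27, 0]
q=4: [7, 12, 0, 5]
Optimal cycle mean attained by: cycle 1->3->4->2->1, total (-3) + (-9) + 12 + 0, length 4.
Answer: λ = 0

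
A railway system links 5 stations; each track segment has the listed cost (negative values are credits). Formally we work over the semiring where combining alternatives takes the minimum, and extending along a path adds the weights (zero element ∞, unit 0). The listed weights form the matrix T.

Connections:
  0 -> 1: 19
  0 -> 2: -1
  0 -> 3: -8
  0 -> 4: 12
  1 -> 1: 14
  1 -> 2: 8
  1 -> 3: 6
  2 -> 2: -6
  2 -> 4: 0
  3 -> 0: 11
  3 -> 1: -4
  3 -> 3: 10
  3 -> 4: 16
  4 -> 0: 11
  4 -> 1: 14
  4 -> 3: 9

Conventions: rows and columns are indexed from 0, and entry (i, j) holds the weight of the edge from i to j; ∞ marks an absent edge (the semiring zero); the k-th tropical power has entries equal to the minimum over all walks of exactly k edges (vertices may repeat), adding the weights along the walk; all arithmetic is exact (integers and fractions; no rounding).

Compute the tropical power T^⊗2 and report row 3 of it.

T^⊗2:
  [3, -12, -7, 2, -1]
  [17, 2, 2, 16, 8]
  [11, 14, -12, 9, -6]
  [21, 6, 4, 2, 23]
  [20, 5, 10, 3, 23]
Answer: row 3 of T^⊗2 = [21, 6, 4, 2, 23]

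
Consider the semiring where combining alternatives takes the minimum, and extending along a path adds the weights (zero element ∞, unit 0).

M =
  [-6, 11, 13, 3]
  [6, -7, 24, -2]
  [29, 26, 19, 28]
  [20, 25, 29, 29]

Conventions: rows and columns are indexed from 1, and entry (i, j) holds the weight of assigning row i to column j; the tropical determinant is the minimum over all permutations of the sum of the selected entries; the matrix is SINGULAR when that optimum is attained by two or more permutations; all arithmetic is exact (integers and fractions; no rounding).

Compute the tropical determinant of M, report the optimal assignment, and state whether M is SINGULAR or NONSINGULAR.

σ = (1, 2, 3, 4): (-6) + (-7) + 19 + 29 = 35
σ = (1, 2, 4, 3): (-6) + (-7) + 28 + 29 = 44
σ = (1, 3, 2, 4): (-6) + 24 + 26 + 29 = 73
σ = (1, 3, 4, 2): (-6) + 24 + 28 + 25 = 71
σ = (1, 4, 2, 3): (-6) + (-2) + 26 + 29 = 47
σ = (1, 4, 3, 2): (-6) + (-2) + 19 + 25 = 36
σ = (2, 1, 3, 4): 11 + 6 + 19 + 29 = 65
σ = (2, 1, 4, 3): 11 + 6 + 28 + 29 = 74
σ = (2, 3, 1, 4): 11 + 24 + 29 + 29 = 93
σ = (2, 3, 4, 1): 11 + 24 + 28 + 20 = 83
σ = (2, 4, 1, 3): 11 + (-2) + 29 + 29 = 67
σ = (2, 4, 3, 1): 11 + (-2) + 19 + 20 = 48
σ = (3, 1, 2, 4): 13 + 6 + 26 + 29 = 74
σ = (3, 1, 4, 2): 13 + 6 + 28 + 25 = 72
σ = (3, 2, 1, 4): 13 + (-7) + 29 + 29 = 64
σ = (3, 2, 4, 1): 13 + (-7) + 28 + 20 = 54
σ = (3, 4, 1, 2): 13 + (-2) + 29 + 25 = 65
σ = (3, 4, 2, 1): 13 + (-2) + 26 + 20 = 57
σ = (4, 1, 2, 3): 3 + 6 + 26 + 29 = 64
σ = (4, 1, 3, 2): 3 + 6 + 19 + 25 = 53
σ = (4, 2, 1, 3): 3 + (-7) + 29 + 29 = 54
σ = (4, 2, 3, 1): 3 + (-7) + 19 + 20 = 35
σ = (4, 3, 1, 2): 3 + 24 + 29 + 25 = 81
σ = (4, 3, 2, 1): 3 + 24 + 26 + 20 = 73
Optimal value attained by: σ = (1, 2, 3, 4).
Answer: det⊕(M) = 35; verdict: SINGULAR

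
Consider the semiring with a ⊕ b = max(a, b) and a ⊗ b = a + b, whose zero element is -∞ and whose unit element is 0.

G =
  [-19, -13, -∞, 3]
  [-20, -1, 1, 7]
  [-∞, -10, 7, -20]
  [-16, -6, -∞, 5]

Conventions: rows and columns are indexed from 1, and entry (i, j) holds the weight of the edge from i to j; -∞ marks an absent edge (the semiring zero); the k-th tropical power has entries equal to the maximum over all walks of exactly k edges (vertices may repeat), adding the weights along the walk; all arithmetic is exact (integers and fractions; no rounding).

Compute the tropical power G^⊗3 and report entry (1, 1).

G^⊗2:
  [-13, -3, -12, 8]
  [-9, 1, 8, 12]
  [-30, -3, 14, -3]
  [-11, -1, -5, 10]
G^⊗3:
  [-8, 2, -2, 13]
  [-4, 6, 15, 17]
  [-19, 4, 21, 4]
  [-6, 4, 2, 15]
Key observation: the optimum is the walk 1->4->4->1, with weight 3 + 5 + (-16) = -8.
Optimal value attained by: walk 1->4->4->1.
Answer: (G^⊗3)[1][1] = -8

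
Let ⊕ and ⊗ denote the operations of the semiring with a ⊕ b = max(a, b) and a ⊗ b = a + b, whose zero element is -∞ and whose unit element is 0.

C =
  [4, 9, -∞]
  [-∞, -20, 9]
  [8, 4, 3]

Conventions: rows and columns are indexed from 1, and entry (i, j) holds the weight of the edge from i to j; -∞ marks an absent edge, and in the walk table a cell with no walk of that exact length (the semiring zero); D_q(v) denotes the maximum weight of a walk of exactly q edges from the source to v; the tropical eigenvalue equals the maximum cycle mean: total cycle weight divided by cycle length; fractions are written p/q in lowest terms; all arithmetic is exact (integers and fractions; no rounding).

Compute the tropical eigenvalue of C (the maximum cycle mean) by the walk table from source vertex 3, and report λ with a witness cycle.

q=0: [-∞, -∞, 0]
q=1: [8, 4, 3]
q=2: [12, 17, 13]
q=3: [21, 21, 26]
Optimal cycle mean attained by: cycle 1->2->3->1, total 9 + 9 + 8, length 3.
Answer: λ = 26/3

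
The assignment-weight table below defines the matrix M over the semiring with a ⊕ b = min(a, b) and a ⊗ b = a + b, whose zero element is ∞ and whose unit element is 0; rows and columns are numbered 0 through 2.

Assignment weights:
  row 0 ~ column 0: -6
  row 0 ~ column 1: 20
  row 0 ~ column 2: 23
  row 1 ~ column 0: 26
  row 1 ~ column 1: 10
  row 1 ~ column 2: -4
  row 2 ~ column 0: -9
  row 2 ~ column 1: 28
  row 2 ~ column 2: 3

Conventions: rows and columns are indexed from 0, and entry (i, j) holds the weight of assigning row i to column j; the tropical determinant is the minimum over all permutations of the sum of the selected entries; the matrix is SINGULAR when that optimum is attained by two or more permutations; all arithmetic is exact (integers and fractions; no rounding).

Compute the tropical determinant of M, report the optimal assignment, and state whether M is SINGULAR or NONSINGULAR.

σ = (0, 1, 2): (-6) + 10 + 3 = 7
σ = (0, 2, 1): (-6) + (-4) + 28 = 18
σ = (1, 0, 2): 20 + 26 + 3 = 49
σ = (1, 2, 0): 20 + (-4) + (-9) = 7
σ = (2, 0, 1): 23 + 26 + 28 = 77
σ = (2, 1, 0): 23 + 10 + (-9) = 24
Optimal value attained by: σ = (0, 1, 2).
Answer: det⊕(M) = 7; verdict: SINGULAR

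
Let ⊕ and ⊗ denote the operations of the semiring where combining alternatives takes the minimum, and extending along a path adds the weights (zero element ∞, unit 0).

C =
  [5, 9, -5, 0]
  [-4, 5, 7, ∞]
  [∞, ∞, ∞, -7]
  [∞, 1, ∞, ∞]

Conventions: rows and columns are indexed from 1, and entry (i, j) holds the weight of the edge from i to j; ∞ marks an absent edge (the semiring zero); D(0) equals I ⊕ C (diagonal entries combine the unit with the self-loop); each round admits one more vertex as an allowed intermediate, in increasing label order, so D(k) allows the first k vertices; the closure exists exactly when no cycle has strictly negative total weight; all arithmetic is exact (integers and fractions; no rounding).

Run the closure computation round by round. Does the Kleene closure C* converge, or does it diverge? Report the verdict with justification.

D(0):
  [0, 9, -5, 0]
  [-4, 0, 7, ∞]
  [∞, ∞, 0, -7]
  [∞, 1, ∞, 0]
D(1):
  [0, 9, -5, 0]
  [-4, 0, -9, -4]
  [∞, ∞, 0, -7]
  [∞, 1, ∞, 0]
Detection: at round 2, diagonal entry (4, 4) turns strictly negative.
Key observation: the cycle 4->2->1->4 has total weight 1 + (-4) + 0, which is strictly negative.
Answer: DIVERGES — negative cycle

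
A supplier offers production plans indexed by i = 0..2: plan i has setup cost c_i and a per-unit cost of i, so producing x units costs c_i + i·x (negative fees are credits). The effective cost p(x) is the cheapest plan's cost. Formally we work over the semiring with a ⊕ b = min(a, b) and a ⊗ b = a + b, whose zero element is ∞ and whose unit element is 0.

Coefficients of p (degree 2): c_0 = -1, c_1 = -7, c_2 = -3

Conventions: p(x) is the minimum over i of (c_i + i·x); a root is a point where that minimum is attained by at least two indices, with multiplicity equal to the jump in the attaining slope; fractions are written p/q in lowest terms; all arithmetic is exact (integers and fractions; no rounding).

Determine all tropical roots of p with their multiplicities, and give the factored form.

hull edge (i=0, c=-1) to (i=1, c=-7): slope -6, span 1
hull edge (i=1, c=-7) to (i=2, c=-3): slope 4, span 1
Factored form: p(x) = -3 ⊗ (x ⊕ (-4)) ⊗ (x ⊕ 6)
Answer: roots = -4 (mult 1), 6 (mult 1)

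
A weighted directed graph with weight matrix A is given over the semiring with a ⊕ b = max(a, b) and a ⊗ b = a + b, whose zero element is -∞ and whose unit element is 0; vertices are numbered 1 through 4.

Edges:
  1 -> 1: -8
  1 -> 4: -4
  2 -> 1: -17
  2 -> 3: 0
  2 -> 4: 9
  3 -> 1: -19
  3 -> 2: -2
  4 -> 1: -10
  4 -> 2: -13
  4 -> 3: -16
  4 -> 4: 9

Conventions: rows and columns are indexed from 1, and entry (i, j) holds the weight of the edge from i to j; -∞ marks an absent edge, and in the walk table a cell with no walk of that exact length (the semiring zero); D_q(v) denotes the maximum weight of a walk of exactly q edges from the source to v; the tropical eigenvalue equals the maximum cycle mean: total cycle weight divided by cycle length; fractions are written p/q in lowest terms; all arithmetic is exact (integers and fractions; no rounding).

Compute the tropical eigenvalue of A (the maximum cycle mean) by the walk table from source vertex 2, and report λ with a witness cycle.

q=0: [-∞, 0, -∞, -∞]
q=1: [-17, -∞, 0, 9]
q=2: [-1, -2, -7, 18]
q=3: [8, 5, 2, 27]
q=4: [17, 14, 11, 36]
Optimal cycle mean attained by: cycle 4->4, total 9, length 1.
Answer: λ = 9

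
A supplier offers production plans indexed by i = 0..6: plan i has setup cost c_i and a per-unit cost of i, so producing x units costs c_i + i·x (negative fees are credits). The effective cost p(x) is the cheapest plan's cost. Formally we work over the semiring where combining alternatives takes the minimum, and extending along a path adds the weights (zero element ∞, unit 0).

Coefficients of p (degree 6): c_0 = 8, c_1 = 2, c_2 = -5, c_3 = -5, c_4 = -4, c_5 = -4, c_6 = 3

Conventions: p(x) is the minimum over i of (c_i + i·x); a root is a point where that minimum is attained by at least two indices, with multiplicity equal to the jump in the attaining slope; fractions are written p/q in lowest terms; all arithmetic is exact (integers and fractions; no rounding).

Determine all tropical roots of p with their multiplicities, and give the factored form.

hull edge (i=0, c=8) to (i=2, c=-5): slope -13/2, span 2
hull edge (i=2, c=-5) to (i=3, c=-5): slope 0, span 1
hull edge (i=3, c=-5) to (i=5, c=-4): slope 1/2, span 2
hull edge (i=5, c=-4) to (i=6, c=3): slope 7, span 1
Factored form: p(x) = 3 ⊗ (x ⊕ (-7)) ⊗ (x ⊕ (-1/2)) ⊗ (x ⊕ (-1/2)) ⊗ (x ⊕ 0) ⊗ (x ⊕ 13/2) ⊗ (x ⊕ 13/2)
Answer: roots = -7 (mult 1), -1/2 (mult 2), 0 (mult 1), 13/2 (mult 2)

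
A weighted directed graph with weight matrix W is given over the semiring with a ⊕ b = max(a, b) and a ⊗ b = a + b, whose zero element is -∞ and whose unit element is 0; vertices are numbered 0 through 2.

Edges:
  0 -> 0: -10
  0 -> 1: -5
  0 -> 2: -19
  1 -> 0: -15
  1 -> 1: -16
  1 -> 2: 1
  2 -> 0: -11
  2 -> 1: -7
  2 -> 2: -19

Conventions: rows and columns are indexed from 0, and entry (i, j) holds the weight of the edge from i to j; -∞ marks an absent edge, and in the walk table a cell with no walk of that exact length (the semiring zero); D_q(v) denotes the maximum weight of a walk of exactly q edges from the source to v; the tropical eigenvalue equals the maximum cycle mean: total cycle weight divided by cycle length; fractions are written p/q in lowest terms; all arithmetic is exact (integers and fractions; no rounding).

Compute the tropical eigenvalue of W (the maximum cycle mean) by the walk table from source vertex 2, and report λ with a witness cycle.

q=0: [-∞, -∞, 0]
q=1: [-11, -7, -19]
q=2: [-21, -16, -6]
q=3: [-17, -13, -15]
Optimal cycle mean attained by: cycle 1->2->1, total 1 + (-7), length 2.
Answer: λ = -3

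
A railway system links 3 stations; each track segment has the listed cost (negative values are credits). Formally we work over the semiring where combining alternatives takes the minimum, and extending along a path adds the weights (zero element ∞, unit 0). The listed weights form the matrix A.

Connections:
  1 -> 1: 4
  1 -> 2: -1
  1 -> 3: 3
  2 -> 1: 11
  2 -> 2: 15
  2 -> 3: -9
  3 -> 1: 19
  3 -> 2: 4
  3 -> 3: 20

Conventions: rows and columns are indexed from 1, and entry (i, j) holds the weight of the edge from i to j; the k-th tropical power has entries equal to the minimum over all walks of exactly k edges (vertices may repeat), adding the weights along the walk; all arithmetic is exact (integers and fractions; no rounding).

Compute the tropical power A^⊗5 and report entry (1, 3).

A^⊗2:
  [8, 3, -10]
  [10, -5, 6]
  [15, 18, -5]
A^⊗3:
  [9, -6, -6]
  [6, 9, -14]
  [14, -1, 9]
A^⊗4:
  [5, -2, -15]
  [5, -10, 0]
  [10, 13, -10]
A^⊗5:
  [4, -11, -11]
  [1, 4, -19]
  [9, -6, 4]
Key observation: the optimum is the walk 1->1->2->3->2->3, with weight 4 + (-1) + (-9) + 4 + (-9) = -11.
Optimal value attained by: walk 1->1->2->3->2->3.
Answer: (A^⊗5)[1][3] = -11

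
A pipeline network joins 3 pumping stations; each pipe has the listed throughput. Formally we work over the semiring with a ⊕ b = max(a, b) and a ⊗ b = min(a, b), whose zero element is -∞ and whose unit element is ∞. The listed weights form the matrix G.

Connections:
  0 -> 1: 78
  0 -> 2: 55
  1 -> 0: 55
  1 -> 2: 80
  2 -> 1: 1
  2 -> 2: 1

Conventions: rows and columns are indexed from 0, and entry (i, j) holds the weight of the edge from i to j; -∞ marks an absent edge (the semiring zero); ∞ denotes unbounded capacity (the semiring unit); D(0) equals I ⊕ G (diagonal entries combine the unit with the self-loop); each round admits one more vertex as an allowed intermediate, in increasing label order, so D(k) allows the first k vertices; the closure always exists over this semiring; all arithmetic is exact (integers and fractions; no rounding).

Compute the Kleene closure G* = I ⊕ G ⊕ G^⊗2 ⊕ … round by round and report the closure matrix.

D(0):
  [∞, 78, 55]
  [55, ∞, 80]
  [-∞, 1, ∞]
D(1):
  [∞, 78, 55]
  [55, ∞, 80]
  [-∞, 1, ∞]
D(2):
  [∞, 78, 78]
  [55, ∞, 80]
  [1, 1, ∞]
D(3):
  [∞, 78, 78]
  [55, ∞, 80]
  [1, 1, ∞]
Answer: G* = [[∞, 78, 78], [55, ∞, 80], [1, 1, ∞]]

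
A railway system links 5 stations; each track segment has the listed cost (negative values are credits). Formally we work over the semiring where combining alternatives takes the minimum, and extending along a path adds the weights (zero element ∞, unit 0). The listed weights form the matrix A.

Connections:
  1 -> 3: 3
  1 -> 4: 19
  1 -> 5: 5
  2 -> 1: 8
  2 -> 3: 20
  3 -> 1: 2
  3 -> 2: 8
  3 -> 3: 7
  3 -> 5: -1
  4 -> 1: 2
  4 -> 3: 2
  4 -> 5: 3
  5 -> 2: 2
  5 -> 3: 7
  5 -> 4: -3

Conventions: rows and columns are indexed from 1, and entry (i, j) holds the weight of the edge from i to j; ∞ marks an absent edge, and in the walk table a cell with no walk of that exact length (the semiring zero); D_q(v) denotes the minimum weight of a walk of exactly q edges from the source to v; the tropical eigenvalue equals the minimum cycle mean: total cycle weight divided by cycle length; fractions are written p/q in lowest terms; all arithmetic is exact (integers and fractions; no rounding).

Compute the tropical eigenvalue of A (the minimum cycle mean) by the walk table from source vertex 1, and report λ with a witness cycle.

q=0: [0, ∞, ∞, ∞, ∞]
q=1: [∞, ∞, 3, 19, 5]
q=2: [5, 7, 10, 2, 2]
q=3: [4, 4, 4, -1, 5]
q=4: [1, 7, 1, 2, 2]
q=5: [3, 4, 4, -1, 0]
Optimal cycle mean attained by: cycle 3->5->4->3, total (-1) + (-3) + 2, length 3.
Answer: λ = -2/3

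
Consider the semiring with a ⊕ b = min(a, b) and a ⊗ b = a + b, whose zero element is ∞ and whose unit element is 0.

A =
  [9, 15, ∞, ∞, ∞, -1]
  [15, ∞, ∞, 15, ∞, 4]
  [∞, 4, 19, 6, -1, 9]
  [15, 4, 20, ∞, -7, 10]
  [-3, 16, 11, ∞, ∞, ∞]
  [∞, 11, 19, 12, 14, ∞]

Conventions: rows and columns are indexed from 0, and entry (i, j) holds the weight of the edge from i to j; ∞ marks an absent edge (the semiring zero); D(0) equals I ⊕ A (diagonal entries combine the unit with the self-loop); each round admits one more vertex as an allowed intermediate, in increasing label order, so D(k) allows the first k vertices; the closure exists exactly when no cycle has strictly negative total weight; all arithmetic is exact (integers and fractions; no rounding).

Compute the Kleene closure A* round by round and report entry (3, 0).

D(0):
  [0, 15, ∞, ∞, ∞, -1]
  [15, 0, ∞, 15, ∞, 4]
  [∞, 4, 0, 6, -1, 9]
  [15, 4, 20, 0, -7, 10]
  [-3, 16, 11, ∞, 0, ∞]
  [∞, 11, 19, 12, 14, 0]
D(1):
  [0, 15, ∞, ∞, ∞, -1]
  [15, 0, ∞, 15, ∞, 4]
  [∞, 4, 0, 6, -1, 9]
  [15, 4, 20, 0, -7, 10]
  [-3, 12, 11, ∞, 0, -4]
  [∞, 11, 19, 12, 14, 0]
D(2):
  [0, 15, ∞, 30, ∞, -1]
  [15, 0, ∞, 15, ∞, 4]
  [19, 4, 0, 6, -1, 8]
  [15, 4, 20, 0, -7, 8]
  [-3, 12, 11, 27, 0, -4]
  [26, 11, 19, 12, 14, 0]
D(3):
  [0, 15, ∞, 30, ∞, -1]
  [15, 0, ∞, 15, ∞, 4]
  [19, 4, 0, 6, -1, 8]
  [15, 4, 20, 0, -7, 8]
  [-3, 12, 11, 17, 0, -4]
  [26, 11, 19, 12, 14, 0]
D(4):
  [0, 15, 50, 30, 23, -1]
  [15, 0, 35, 15, 8, 4]
  [19, 4, 0, 6, -1, 8]
  [15, 4, 20, 0, -7, 8]
  [-3, 12, 11, 17, 0, -4]
  [26, 11, 19, 12, 5, 0]
D(5):
  [0, 15, 34, 30, 23, -1]
  [5, 0, 19, 15, 8, 4]
  [-4, 4, 0, 6, -1, -5]
  [-10, 4, 4, 0, -7, -11]
  [-3, 12, 11, 17, 0, -4]
  [2, 11, 16, 12, 5, 0]
D(6):
  [0, 10, 15, 11, 4, -1]
  [5, 0, 19, 15, 8, 4]
  [-4, 4, 0, 6, -1, -5]
  [-10, 0, 4, 0, -7, -11]
  [-3, 7, 11, 8, 0, -4]
  [2, 11, 16, 12, 5, 0]
Answer: A*[3][0] = -10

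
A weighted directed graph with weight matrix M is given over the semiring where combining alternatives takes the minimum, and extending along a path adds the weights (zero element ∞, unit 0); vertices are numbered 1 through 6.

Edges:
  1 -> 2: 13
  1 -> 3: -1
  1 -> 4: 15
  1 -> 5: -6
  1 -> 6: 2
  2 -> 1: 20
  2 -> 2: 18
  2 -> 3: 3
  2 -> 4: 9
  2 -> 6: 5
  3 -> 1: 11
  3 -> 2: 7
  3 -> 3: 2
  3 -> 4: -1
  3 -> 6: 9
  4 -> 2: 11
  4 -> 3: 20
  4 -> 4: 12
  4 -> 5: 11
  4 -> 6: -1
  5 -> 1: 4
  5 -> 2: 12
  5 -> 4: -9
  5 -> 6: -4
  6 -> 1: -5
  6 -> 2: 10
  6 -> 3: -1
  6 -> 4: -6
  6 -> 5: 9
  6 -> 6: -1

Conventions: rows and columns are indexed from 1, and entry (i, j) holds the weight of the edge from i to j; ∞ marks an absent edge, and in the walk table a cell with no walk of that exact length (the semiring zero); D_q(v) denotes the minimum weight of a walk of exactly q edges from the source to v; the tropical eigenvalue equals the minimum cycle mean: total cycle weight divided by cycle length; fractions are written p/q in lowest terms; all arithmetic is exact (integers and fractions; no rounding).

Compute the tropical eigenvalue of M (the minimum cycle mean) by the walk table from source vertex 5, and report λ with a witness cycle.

q=0: [∞, ∞, ∞, ∞, 0, ∞]
q=1: [4, 12, ∞, -9, ∞, -4]
q=2: [-9, 2, -5, -10, -2, -10]
q=3: [-15, 0, -11, -16, -15, -11]
q=4: [-16, -5, -16, -24, -21, -19]
q=5: [-24, -13, -20, -30, -22, -25]
q=6: [-30, -19, -26, -31, -30, -31]
Optimal cycle mean attained by: cycle 1->5->4->6->1, total (-6) + (-9) + (-1) + (-5), length 4.
Answer: λ = -21/4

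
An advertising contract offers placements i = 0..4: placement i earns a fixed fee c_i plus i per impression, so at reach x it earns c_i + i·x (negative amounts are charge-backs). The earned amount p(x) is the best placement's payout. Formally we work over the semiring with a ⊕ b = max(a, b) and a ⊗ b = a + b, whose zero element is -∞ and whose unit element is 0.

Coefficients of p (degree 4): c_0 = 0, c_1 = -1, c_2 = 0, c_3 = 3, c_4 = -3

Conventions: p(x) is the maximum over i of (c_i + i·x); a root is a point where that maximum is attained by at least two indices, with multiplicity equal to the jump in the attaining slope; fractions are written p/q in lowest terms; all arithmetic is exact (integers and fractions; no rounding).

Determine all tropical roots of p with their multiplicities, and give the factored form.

hull edge (i=0, c=0) to (i=3, c=3): slope 1, span 3
hull edge (i=3, c=3) to (i=4, c=-3): slope -6, span 1
Factored form: p(x) = -3 ⊗ (x ⊕ (-1)) ⊗ (x ⊕ (-1)) ⊗ (x ⊕ (-1)) ⊗ (x ⊕ 6)
Answer: roots = -1 (mult 3), 6 (mult 1)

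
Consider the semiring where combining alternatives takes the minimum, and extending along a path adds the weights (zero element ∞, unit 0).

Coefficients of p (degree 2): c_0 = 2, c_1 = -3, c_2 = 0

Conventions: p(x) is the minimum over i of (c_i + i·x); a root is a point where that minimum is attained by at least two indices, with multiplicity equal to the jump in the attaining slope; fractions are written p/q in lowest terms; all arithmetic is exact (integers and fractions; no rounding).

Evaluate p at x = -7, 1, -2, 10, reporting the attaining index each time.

p(-7) = min(2+0·(-7)=2, -3+1·(-7)=-10, 0+2·(-7)=-14) = -14 (attained by i=2)
p(1) = min(2+0·1=2, -3+1·1=-2, 0+2·1=2) = -2 (attained by i=1)
p(-2) = min(2+0·(-2)=2, -3+1·(-2)=-5, 0+2·(-2)=-4) = -5 (attained by i=1)
p(10) = min(2+0·10=2, -3+1·10=7, 0+2·10=20) = 2 (attained by i=0)
Answer: p(-7) = -14; p(1) = -2; p(-2) = -5; p(10) = 2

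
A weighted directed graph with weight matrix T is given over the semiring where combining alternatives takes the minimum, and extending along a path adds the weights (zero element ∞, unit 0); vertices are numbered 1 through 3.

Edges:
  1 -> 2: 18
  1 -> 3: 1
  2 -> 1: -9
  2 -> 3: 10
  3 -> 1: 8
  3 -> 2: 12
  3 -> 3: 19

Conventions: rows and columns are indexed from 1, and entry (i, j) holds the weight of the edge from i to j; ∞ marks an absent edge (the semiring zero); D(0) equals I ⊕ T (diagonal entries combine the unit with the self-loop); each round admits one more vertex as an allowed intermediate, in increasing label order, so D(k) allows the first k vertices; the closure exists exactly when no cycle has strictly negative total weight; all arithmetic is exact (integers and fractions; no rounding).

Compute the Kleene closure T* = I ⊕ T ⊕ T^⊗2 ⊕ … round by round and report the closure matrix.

D(0):
  [0, 18, 1]
  [-9, 0, 10]
  [8, 12, 0]
D(1):
  [0, 18, 1]
  [-9, 0, -8]
  [8, 12, 0]
D(2):
  [0, 18, 1]
  [-9, 0, -8]
  [3, 12, 0]
D(3):
  [0, 13, 1]
  [-9, 0, -8]
  [3, 12, 0]
Answer: T* = [[0, 13, 1], [-9, 0, -8], [3, 12, 0]]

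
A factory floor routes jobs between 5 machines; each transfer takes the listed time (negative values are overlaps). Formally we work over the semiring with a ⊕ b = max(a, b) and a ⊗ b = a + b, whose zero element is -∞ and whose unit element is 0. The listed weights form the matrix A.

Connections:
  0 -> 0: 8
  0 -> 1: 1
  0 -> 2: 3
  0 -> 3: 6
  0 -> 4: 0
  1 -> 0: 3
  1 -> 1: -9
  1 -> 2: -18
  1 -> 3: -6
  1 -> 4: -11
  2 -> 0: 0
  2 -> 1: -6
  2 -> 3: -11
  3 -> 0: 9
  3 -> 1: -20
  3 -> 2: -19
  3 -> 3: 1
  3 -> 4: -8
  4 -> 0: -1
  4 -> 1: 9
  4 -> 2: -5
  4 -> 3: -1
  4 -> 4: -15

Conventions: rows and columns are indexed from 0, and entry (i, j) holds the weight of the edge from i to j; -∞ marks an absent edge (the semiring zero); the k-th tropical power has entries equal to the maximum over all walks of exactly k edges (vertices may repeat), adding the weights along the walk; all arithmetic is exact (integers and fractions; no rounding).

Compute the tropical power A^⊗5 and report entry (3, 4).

A^⊗2:
  [16, 9, 11, 14, 8]
  [11, 4, 6, 9, 3]
  [8, 1, 3, 6, 0]
  [17, 10, 12, 15, 9]
  [12, 0, 2, 5, -1]
A^⊗3:
  [24, 17, 19, 22, 16]
  [19, 12, 14, 17, 11]
  [16, 9, 11, 14, 8]
  [25, 18, 20, 23, 17]
  [20, 13, 15, 18, 12]
A^⊗4:
  [32, 25, 27, 30, 24]
  [27, 20, 22, 25, 19]
  [24, 17, 19, 22, 16]
  [33, 26, 28, 31, 25]
  [28, 21, 23, 26, 20]
A^⊗5:
  [40, 33, 35, 38, 32]
  [35, 28, 30, 33, 27]
  [32, 25, 27, 30, 24]
  [41, 34, 36, 39, 33]
  [36, 29, 31, 34, 28]
Key observation: the optimum is the walk 3->0->0->0->0->4, with weight 9 + 8 + 8 + 8 + 0 = 33.
Optimal value attained by: walk 3->0->0->0->0->4.
Answer: (A^⊗5)[3][4] = 33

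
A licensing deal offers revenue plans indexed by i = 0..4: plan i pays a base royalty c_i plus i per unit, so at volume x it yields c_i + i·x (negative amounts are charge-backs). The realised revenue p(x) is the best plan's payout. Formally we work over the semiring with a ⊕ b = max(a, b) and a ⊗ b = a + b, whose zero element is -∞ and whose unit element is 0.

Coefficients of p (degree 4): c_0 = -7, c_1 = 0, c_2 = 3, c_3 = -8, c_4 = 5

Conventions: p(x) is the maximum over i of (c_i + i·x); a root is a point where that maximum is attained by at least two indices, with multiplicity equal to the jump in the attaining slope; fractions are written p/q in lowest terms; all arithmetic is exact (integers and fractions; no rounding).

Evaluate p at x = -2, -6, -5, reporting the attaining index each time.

p(-2) = max(-7+0·(-2)=-7, 0+1·(-2)=-2, 3+2·(-2)=-1, -8+3·(-2)=-14, 5+4·(-2)=-3) = -1 (attained by i=2)
p(-6) = max(-7+0·(-6)=-7, 0+1·(-6)=-6, 3+2·(-6)=-9, -8+3·(-6)=-26, 5+4·(-6)=-19) = -6 (attained by i=1)
p(-5) = max(-7+0·(-5)=-7, 0+1·(-5)=-5, 3+2·(-5)=-7, -8+3·(-5)=-23, 5+4·(-5)=-15) = -5 (attained by i=1)
Answer: p(-2) = -1; p(-6) = -6; p(-5) = -5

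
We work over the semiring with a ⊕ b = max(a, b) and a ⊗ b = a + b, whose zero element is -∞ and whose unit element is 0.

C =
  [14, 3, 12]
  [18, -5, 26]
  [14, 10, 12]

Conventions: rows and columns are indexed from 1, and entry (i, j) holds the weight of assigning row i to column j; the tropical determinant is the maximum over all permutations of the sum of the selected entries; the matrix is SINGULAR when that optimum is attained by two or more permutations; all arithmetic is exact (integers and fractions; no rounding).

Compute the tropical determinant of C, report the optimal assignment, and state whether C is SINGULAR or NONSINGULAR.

σ = (1, 2, 3): 14 + (-5) + 12 = 21
σ = (1, 3, 2): 14 + 26 + 10 = 50
σ = (2, 1, 3): 3 + 18 + 12 = 33
σ = (2, 3, 1): 3 + 26 + 14 = 43
σ = (3, 1, 2): 12 + 18 + 10 = 40
σ = (3, 2, 1): 12 + (-5) + 14 = 21
Optimal value attained by: σ = (1, 3, 2).
Answer: det⊕(C) = 50; verdict: NONSINGULAR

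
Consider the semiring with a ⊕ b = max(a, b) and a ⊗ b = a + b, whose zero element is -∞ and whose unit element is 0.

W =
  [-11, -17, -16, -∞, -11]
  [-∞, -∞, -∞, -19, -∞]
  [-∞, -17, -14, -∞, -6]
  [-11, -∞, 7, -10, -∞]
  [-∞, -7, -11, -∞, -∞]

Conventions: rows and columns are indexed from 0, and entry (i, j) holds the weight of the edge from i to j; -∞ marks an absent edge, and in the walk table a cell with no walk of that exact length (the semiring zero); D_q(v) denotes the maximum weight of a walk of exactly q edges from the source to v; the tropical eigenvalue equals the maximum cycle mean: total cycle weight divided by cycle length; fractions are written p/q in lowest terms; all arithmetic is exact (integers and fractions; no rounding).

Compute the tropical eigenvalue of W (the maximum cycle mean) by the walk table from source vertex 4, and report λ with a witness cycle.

q=0: [-∞, -∞, -∞, -∞, 0]
q=1: [-∞, -7, -11, -∞, -∞]
q=2: [-∞, -28, -25, -26, -17]
q=3: [-37, -24, -19, -36, -31]
q=4: [-47, -36, -29, -43, -25]
q=5: [-54, -32, -36, -53, -35]
Optimal cycle mean attained by: cycle 1->3->2->4->1, total (-19) + 7 + (-6) + (-7), length 4.
Answer: λ = -25/4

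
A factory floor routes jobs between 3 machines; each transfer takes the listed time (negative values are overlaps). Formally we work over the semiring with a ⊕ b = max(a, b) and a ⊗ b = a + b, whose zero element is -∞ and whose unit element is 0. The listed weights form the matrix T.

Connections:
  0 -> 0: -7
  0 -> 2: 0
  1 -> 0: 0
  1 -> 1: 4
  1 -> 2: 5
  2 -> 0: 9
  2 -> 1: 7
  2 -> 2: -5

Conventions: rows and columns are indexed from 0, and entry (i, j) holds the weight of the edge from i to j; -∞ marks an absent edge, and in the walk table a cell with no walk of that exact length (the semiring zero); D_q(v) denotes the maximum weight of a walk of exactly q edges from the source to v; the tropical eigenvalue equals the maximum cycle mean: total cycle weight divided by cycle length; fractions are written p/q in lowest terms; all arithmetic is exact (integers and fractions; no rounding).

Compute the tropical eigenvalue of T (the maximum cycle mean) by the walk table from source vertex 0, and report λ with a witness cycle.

q=0: [0, -∞, -∞]
q=1: [-7, -∞, 0]
q=2: [9, 7, -5]
q=3: [7, 11, 12]
Optimal cycle mean attained by: cycle 1->2->1, total 5 + 7, length 2.
Answer: λ = 6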